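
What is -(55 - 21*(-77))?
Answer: -1672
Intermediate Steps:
-(55 - 21*(-77)) = -(55 + 1617) = -1*1672 = -1672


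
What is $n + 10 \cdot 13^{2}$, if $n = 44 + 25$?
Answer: $1759$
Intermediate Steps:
$n = 69$
$n + 10 \cdot 13^{2} = 69 + 10 \cdot 13^{2} = 69 + 10 \cdot 169 = 69 + 1690 = 1759$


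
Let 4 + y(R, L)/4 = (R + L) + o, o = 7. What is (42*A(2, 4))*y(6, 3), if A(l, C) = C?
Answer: 8064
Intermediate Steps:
y(R, L) = 12 + 4*L + 4*R (y(R, L) = -16 + 4*((R + L) + 7) = -16 + 4*((L + R) + 7) = -16 + 4*(7 + L + R) = -16 + (28 + 4*L + 4*R) = 12 + 4*L + 4*R)
(42*A(2, 4))*y(6, 3) = (42*4)*(12 + 4*3 + 4*6) = 168*(12 + 12 + 24) = 168*48 = 8064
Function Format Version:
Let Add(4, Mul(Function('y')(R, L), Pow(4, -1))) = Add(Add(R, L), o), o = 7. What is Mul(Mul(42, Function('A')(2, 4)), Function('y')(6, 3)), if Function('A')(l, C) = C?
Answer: 8064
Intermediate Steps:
Function('y')(R, L) = Add(12, Mul(4, L), Mul(4, R)) (Function('y')(R, L) = Add(-16, Mul(4, Add(Add(R, L), 7))) = Add(-16, Mul(4, Add(Add(L, R), 7))) = Add(-16, Mul(4, Add(7, L, R))) = Add(-16, Add(28, Mul(4, L), Mul(4, R))) = Add(12, Mul(4, L), Mul(4, R)))
Mul(Mul(42, Function('A')(2, 4)), Function('y')(6, 3)) = Mul(Mul(42, 4), Add(12, Mul(4, 3), Mul(4, 6))) = Mul(168, Add(12, 12, 24)) = Mul(168, 48) = 8064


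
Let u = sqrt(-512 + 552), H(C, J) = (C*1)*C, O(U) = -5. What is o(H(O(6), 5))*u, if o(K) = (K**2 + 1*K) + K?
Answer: 1350*sqrt(10) ≈ 4269.1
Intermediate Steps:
H(C, J) = C**2 (H(C, J) = C*C = C**2)
o(K) = K**2 + 2*K (o(K) = (K**2 + K) + K = (K + K**2) + K = K**2 + 2*K)
u = 2*sqrt(10) (u = sqrt(40) = 2*sqrt(10) ≈ 6.3246)
o(H(O(6), 5))*u = ((-5)**2*(2 + (-5)**2))*(2*sqrt(10)) = (25*(2 + 25))*(2*sqrt(10)) = (25*27)*(2*sqrt(10)) = 675*(2*sqrt(10)) = 1350*sqrt(10)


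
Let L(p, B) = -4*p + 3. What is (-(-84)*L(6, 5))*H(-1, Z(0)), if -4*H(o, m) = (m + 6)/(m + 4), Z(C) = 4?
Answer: 2205/4 ≈ 551.25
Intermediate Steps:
H(o, m) = -(6 + m)/(4*(4 + m)) (H(o, m) = -(m + 6)/(4*(m + 4)) = -(6 + m)/(4*(4 + m)))
L(p, B) = 3 - 4*p
(-(-84)*L(6, 5))*H(-1, Z(0)) = (-(-84)*(3 - 4*6))*((-6 - 1*4)/(4*(4 + 4))) = (-(-84)*(3 - 24))*((1/4)*(-6 - 4)/8) = (-(-84)*(-21))*((1/4)*(1/8)*(-10)) = -42*42*(-5/16) = -1764*(-5/16) = 2205/4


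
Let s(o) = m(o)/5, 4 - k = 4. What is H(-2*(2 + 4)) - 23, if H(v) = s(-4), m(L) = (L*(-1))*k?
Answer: -23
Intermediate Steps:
k = 0 (k = 4 - 1*4 = 4 - 4 = 0)
m(L) = 0 (m(L) = (L*(-1))*0 = -L*0 = 0)
s(o) = 0 (s(o) = 0/5 = 0*(⅕) = 0)
H(v) = 0
H(-2*(2 + 4)) - 23 = 0 - 23 = -23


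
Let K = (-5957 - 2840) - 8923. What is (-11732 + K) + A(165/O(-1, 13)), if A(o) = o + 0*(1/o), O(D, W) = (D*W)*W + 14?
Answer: -913045/31 ≈ -29453.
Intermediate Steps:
K = -17720 (K = -8797 - 8923 = -17720)
O(D, W) = 14 + D*W² (O(D, W) = D*W² + 14 = 14 + D*W²)
A(o) = o (A(o) = o + 0/o = o + 0 = o)
(-11732 + K) + A(165/O(-1, 13)) = (-11732 - 17720) + 165/(14 - 1*13²) = -29452 + 165/(14 - 1*169) = -29452 + 165/(14 - 169) = -29452 + 165/(-155) = -29452 + 165*(-1/155) = -29452 - 33/31 = -913045/31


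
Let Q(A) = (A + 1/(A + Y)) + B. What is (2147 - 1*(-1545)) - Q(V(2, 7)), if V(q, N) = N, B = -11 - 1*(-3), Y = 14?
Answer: 77552/21 ≈ 3693.0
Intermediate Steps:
B = -8 (B = -11 + 3 = -8)
Q(A) = -8 + A + 1/(14 + A) (Q(A) = (A + 1/(A + 14)) - 8 = (A + 1/(14 + A)) - 8 = -8 + A + 1/(14 + A))
(2147 - 1*(-1545)) - Q(V(2, 7)) = (2147 - 1*(-1545)) - (-111 + 7² + 6*7)/(14 + 7) = (2147 + 1545) - (-111 + 49 + 42)/21 = 3692 - (-20)/21 = 3692 - 1*(-20/21) = 3692 + 20/21 = 77552/21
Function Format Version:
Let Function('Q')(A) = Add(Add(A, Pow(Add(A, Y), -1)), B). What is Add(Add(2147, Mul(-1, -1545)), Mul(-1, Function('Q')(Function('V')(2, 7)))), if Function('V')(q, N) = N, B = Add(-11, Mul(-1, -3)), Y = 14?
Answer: Rational(77552, 21) ≈ 3693.0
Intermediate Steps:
B = -8 (B = Add(-11, 3) = -8)
Function('Q')(A) = Add(-8, A, Pow(Add(14, A), -1)) (Function('Q')(A) = Add(Add(A, Pow(Add(A, 14), -1)), -8) = Add(Add(A, Pow(Add(14, A), -1)), -8) = Add(-8, A, Pow(Add(14, A), -1)))
Add(Add(2147, Mul(-1, -1545)), Mul(-1, Function('Q')(Function('V')(2, 7)))) = Add(Add(2147, Mul(-1, -1545)), Mul(-1, Mul(Pow(Add(14, 7), -1), Add(-111, Pow(7, 2), Mul(6, 7))))) = Add(Add(2147, 1545), Mul(-1, Mul(Pow(21, -1), Add(-111, 49, 42)))) = Add(3692, Mul(-1, Mul(Rational(1, 21), -20))) = Add(3692, Mul(-1, Rational(-20, 21))) = Add(3692, Rational(20, 21)) = Rational(77552, 21)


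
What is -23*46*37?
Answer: -39146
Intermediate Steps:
-23*46*37 = -1058*37 = -39146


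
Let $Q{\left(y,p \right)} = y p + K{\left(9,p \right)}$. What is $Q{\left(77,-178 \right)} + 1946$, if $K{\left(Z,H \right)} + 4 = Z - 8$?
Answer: $-11763$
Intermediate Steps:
$K{\left(Z,H \right)} = -12 + Z$ ($K{\left(Z,H \right)} = -4 + \left(Z - 8\right) = -4 + \left(-8 + Z\right) = -12 + Z$)
$Q{\left(y,p \right)} = -3 + p y$ ($Q{\left(y,p \right)} = y p + \left(-12 + 9\right) = p y - 3 = -3 + p y$)
$Q{\left(77,-178 \right)} + 1946 = \left(-3 - 13706\right) + 1946 = -13709 + 1946 = -11763$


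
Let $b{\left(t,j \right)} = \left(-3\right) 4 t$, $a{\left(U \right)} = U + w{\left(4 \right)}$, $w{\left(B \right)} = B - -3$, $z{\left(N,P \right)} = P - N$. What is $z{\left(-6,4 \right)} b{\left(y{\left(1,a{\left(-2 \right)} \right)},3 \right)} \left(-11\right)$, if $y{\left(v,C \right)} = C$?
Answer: $6600$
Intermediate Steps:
$w{\left(B \right)} = 3 + B$ ($w{\left(B \right)} = B + 3 = 3 + B$)
$a{\left(U \right)} = 7 + U$ ($a{\left(U \right)} = U + \left(3 + 4\right) = U + 7 = 7 + U$)
$b{\left(t,j \right)} = - 12 t$
$z{\left(-6,4 \right)} b{\left(y{\left(1,a{\left(-2 \right)} \right)},3 \right)} \left(-11\right) = \left(4 - -6\right) \left(- 12 \left(7 - 2\right)\right) \left(-11\right) = \left(4 + 6\right) \left(\left(-12\right) 5\right) \left(-11\right) = 10 \left(-60\right) \left(-11\right) = \left(-600\right) \left(-11\right) = 6600$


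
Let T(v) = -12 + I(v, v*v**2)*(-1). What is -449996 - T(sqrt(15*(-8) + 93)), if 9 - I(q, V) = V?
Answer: -449975 + 81*I*sqrt(3) ≈ -4.4998e+5 + 140.3*I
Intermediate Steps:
I(q, V) = 9 - V
T(v) = -21 + v**3 (T(v) = -12 + (9 - v*v**2)*(-1) = -12 + (9 - v**3)*(-1) = -12 + (-9 + v**3) = -21 + v**3)
-449996 - T(sqrt(15*(-8) + 93)) = -449996 - (-21 + (sqrt(15*(-8) + 93))**3) = -449996 - (-21 + (sqrt(-120 + 93))**3) = -449996 - (-21 + (sqrt(-27))**3) = -449996 - (-21 + (3*I*sqrt(3))**3) = -449996 - (-21 - 81*I*sqrt(3)) = -449996 + (21 + 81*I*sqrt(3)) = -449975 + 81*I*sqrt(3)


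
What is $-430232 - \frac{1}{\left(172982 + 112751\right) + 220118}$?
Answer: $- \frac{217633287433}{505851} \approx -4.3023 \cdot 10^{5}$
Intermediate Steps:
$-430232 - \frac{1}{\left(172982 + 112751\right) + 220118} = -430232 - \frac{1}{285733 + 220118} = -430232 - \frac{1}{505851} = - \frac{217633287433}{505851}$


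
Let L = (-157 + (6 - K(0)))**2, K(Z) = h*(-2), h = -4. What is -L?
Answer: -25281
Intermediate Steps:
K(Z) = 8 (K(Z) = -4*(-2) = 8)
L = 25281 (L = (-157 + (6 - 1*8))**2 = (-157 + (6 - 8))**2 = (-157 - 2)**2 = (-159)**2 = 25281)
-L = -1*25281 = -25281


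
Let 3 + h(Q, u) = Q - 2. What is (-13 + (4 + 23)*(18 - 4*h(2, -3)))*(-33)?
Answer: -26301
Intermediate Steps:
h(Q, u) = -5 + Q (h(Q, u) = -3 + (Q - 2) = -3 + (-2 + Q) = -5 + Q)
(-13 + (4 + 23)*(18 - 4*h(2, -3)))*(-33) = (-13 + (4 + 23)*(18 - 4*(-5 + 2)))*(-33) = (-13 + 27*(18 - 4*(-3)))*(-33) = (-13 + 27*(18 + 12))*(-33) = (-13 + 27*30)*(-33) = (-13 + 810)*(-33) = 797*(-33) = -26301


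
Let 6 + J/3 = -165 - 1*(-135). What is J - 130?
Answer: -238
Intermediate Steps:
J = -108 (J = -18 + 3*(-165 - 1*(-135)) = -18 + 3*(-165 + 135) = -18 + 3*(-30) = -18 - 90 = -108)
J - 130 = -108 - 130 = -238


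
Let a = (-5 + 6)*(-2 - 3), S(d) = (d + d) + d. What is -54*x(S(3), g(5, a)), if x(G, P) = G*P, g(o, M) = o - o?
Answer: 0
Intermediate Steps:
S(d) = 3*d (S(d) = 2*d + d = 3*d)
a = -5 (a = 1*(-5) = -5)
g(o, M) = 0
-54*x(S(3), g(5, a)) = -54*3*3*0 = -486*0 = -54*0 = 0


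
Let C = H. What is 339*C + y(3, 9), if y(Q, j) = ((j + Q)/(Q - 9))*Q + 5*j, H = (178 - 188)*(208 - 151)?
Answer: -193191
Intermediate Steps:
H = -570 (H = -10*57 = -570)
C = -570
y(Q, j) = 5*j + Q*(Q + j)/(-9 + Q) (y(Q, j) = ((Q + j)/(-9 + Q))*Q + 5*j = Q*(Q + j)/(-9 + Q) + 5*j = 5*j + Q*(Q + j)/(-9 + Q))
339*C + y(3, 9) = 339*(-570) + (3**2 - 45*9 + 6*3*9)/(-9 + 3) = -193230 + (9 - 405 + 162)/(-6) = -193230 - 1/6*(-234) = -193230 + 39 = -193191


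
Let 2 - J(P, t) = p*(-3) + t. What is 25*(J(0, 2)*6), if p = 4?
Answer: 1800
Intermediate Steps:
J(P, t) = 14 - t (J(P, t) = 2 - (4*(-3) + t) = 2 - (-12 + t) = 2 + (12 - t) = 14 - t)
25*(J(0, 2)*6) = 25*((14 - 1*2)*6) = 25*((14 - 2)*6) = 25*(12*6) = 25*72 = 1800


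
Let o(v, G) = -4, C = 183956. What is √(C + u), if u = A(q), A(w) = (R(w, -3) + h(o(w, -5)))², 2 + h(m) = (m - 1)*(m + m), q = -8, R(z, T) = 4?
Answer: 2*√46430 ≈ 430.95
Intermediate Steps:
h(m) = -2 + 2*m*(-1 + m) (h(m) = -2 + (m - 1)*(m + m) = -2 + (-1 + m)*(2*m) = -2 + 2*m*(-1 + m))
A(w) = 1764 (A(w) = (4 + (-2 - 2*(-4) + 2*(-4)²))² = (4 + (-2 + 8 + 2*16))² = (4 + (-2 + 8 + 32))² = (4 + 38)² = 42² = 1764)
u = 1764
√(C + u) = √(183956 + 1764) = √185720 = 2*√46430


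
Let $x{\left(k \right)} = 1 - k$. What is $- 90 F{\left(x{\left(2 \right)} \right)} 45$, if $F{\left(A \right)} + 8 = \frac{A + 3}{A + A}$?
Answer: $36450$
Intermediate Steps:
$F{\left(A \right)} = -8 + \frac{3 + A}{2 A}$ ($F{\left(A \right)} = -8 + \frac{A + 3}{A + A} = -8 + \frac{3 + A}{2 A}$)
$- 90 F{\left(x{\left(2 \right)} \right)} 45 = - 90 \frac{3 \left(1 - 5 \left(1 - 2\right)\right)}{2 \left(1 - 2\right)} 45 = - 90 \frac{3 \left(1 - -5\right)}{2 \left(-1\right)} 45 = - 90 \cdot \frac{3}{2} \left(-1\right) \left(1 + 5\right) 45 = - 90 \cdot \frac{3}{2} \left(-1\right) 6 \cdot 45 = \left(-90\right) \left(-9\right) 45 = 810 \cdot 45 = 36450$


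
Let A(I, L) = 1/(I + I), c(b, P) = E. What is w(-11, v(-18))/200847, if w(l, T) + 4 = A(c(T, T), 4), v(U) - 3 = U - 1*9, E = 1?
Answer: -7/401694 ≈ -1.7426e-5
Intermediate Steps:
v(U) = -6 + U (v(U) = 3 + (U - 1*9) = 3 + (U - 9) = 3 + (-9 + U) = -6 + U)
c(b, P) = 1
A(I, L) = 1/(2*I)
w(l, T) = -7/2 (w(l, T) = -4 + (1/2)/1 = -4 + (1/2)*1 = -4 + 1/2 = -7/2)
w(-11, v(-18))/200847 = -7/2/200847 = -7/2*1/200847 = -7/401694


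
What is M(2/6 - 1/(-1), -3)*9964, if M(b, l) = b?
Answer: 39856/3 ≈ 13285.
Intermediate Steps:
M(2/6 - 1/(-1), -3)*9964 = (2/6 - 1/(-1))*9964 = (2*(⅙) - 1*(-1))*9964 = (⅓ + 1)*9964 = (4/3)*9964 = 39856/3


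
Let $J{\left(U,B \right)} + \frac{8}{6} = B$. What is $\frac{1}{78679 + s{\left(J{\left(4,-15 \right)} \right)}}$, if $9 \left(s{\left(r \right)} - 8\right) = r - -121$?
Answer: $\frac{27}{2124863} \approx 1.2707 \cdot 10^{-5}$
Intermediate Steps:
$J{\left(U,B \right)} = - \frac{4}{3} + B$
$s{\left(r \right)} = \frac{193}{9} + \frac{r}{9}$ ($s{\left(r \right)} = 8 + \frac{r - -121}{9} = 8 + \frac{r + 121}{9} = 8 + \frac{121 + r}{9} = 8 + \left(\frac{121}{9} + \frac{r}{9}\right) = \frac{193}{9} + \frac{r}{9}$)
$\frac{1}{78679 + s{\left(J{\left(4,-15 \right)} \right)}} = \frac{1}{78679 + \left(\frac{193}{9} + \frac{- \frac{4}{3} - 15}{9}\right)} = \frac{1}{78679 + \left(\frac{193}{9} + \frac{1}{9} \left(- \frac{49}{3}\right)\right)} = \frac{1}{78679 + \left(\frac{193}{9} - \frac{49}{27}\right)} = \frac{1}{78679 + \frac{530}{27}} = \frac{1}{\frac{2124863}{27}} = \frac{27}{2124863}$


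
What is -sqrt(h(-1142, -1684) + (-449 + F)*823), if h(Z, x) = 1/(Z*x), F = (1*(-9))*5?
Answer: -I*sqrt(375909390587761170)/961564 ≈ -637.62*I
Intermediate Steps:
F = -45 (F = -9*5 = -45)
h(Z, x) = 1/(Z*x)
-sqrt(h(-1142, -1684) + (-449 + F)*823) = -sqrt(1/(-1142*(-1684)) + (-449 - 45)*823) = -sqrt(-1/1142*(-1/1684) - 494*823) = -sqrt(1/1923128 - 406562) = -sqrt(-781870765935/1923128) = -I*sqrt(375909390587761170)/961564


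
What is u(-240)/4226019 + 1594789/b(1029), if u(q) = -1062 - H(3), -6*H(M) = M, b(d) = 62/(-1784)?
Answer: -12023461769209757/262013178 ≈ -4.5889e+7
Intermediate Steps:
b(d) = -31/892 (b(d) = 62*(-1/1784) = -31/892)
H(M) = -M/6
u(q) = -2123/2 (u(q) = -1062 - (-1)*3/6 = -1062 - 1*(-1/2) = -1062 + 1/2 = -2123/2)
u(-240)/4226019 + 1594789/b(1029) = -2123/2/4226019 + 1594789/(-31/892) = -2123/2*1/4226019 + 1594789*(-892/31) = -2123/8452038 - 1422551788/31 = -12023461769209757/262013178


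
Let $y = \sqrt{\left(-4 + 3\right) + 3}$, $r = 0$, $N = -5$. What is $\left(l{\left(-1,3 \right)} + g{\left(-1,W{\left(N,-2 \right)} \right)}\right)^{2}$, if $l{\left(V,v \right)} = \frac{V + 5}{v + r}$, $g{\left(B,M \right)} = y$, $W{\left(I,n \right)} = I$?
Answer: $\frac{34}{9} + \frac{8 \sqrt{2}}{3} \approx 7.549$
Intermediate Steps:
$y = \sqrt{2}$ ($y = \sqrt{-1 + 3} = \sqrt{2} \approx 1.4142$)
$g{\left(B,M \right)} = \sqrt{2}$
$l{\left(V,v \right)} = \frac{5 + V}{v}$ ($l{\left(V,v \right)} = \frac{V + 5}{v + 0} = \frac{5 + V}{v}$)
$\left(l{\left(-1,3 \right)} + g{\left(-1,W{\left(N,-2 \right)} \right)}\right)^{2} = \left(\frac{5 - 1}{3} + \sqrt{2}\right)^{2} = \left(\frac{1}{3} \cdot 4 + \sqrt{2}\right)^{2} = \left(\frac{4}{3} + \sqrt{2}\right)^{2}$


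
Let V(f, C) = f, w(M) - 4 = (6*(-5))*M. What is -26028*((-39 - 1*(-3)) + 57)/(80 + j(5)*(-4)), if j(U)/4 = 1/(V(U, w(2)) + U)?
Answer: -97605/14 ≈ -6971.8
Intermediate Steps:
w(M) = 4 - 30*M (w(M) = 4 + (6*(-5))*M = 4 - 30*M)
j(U) = 2/U (j(U) = 4/(U + U) = 4/((2*U)) = 4*(1/(2*U)) = 2/U)
-26028*((-39 - 1*(-3)) + 57)/(80 + j(5)*(-4)) = -26028*((-39 - 1*(-3)) + 57)/(80 + (2/5)*(-4)) = -26028*((-39 + 3) + 57)/(80 + (2*(⅕))*(-4)) = -26028*(-36 + 57)/(80 + (⅖)*(-4)) = -546588/(80 - 8/5) = -546588/392/5 = -546588*5/392 = -26028*15/56 = -97605/14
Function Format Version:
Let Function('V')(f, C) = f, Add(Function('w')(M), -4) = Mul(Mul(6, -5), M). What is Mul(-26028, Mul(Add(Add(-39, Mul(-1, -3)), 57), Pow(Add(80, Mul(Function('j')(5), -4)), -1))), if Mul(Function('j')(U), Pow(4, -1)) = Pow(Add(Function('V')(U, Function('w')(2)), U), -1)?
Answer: Rational(-97605, 14) ≈ -6971.8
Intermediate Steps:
Function('w')(M) = Add(4, Mul(-30, M)) (Function('w')(M) = Add(4, Mul(Mul(6, -5), M)) = Add(4, Mul(-30, M)))
Function('j')(U) = Mul(2, Pow(U, -1)) (Function('j')(U) = Mul(4, Pow(Add(U, U), -1)) = Mul(4, Pow(Mul(2, U), -1)) = Mul(4, Mul(Rational(1, 2), Pow(U, -1))) = Mul(2, Pow(U, -1)))
Mul(-26028, Mul(Add(Add(-39, Mul(-1, -3)), 57), Pow(Add(80, Mul(Function('j')(5), -4)), -1))) = Mul(-26028, Mul(Add(Add(-39, Mul(-1, -3)), 57), Pow(Add(80, Mul(Mul(2, Pow(5, -1)), -4)), -1))) = Mul(-26028, Mul(Add(Add(-39, 3), 57), Pow(Add(80, Mul(Mul(2, Rational(1, 5)), -4)), -1))) = Mul(-26028, Mul(Add(-36, 57), Pow(Add(80, Mul(Rational(2, 5), -4)), -1))) = Mul(-26028, Mul(21, Pow(Add(80, Rational(-8, 5)), -1))) = Mul(-26028, Mul(21, Pow(Rational(392, 5), -1))) = Mul(-26028, Mul(21, Rational(5, 392))) = Mul(-26028, Rational(15, 56)) = Rational(-97605, 14)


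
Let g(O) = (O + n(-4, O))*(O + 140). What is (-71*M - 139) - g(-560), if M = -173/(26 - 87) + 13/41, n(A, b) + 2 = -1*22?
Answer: -614352825/2501 ≈ -2.4564e+5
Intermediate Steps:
n(A, b) = -24 (n(A, b) = -2 - 1*22 = -2 - 22 = -24)
g(O) = (-24 + O)*(140 + O) (g(O) = (O - 24)*(O + 140) = (-24 + O)*(140 + O))
M = 7886/2501 (M = -173/(-61) + 13*(1/41) = -173*(-1/61) + 13/41 = 173/61 + 13/41 = 7886/2501 ≈ 3.1531)
(-71*M - 139) - g(-560) = (-71*7886/2501 - 139) - (-3360 + (-560)² + 116*(-560)) = (-559906/2501 - 139) - (-3360 + 313600 - 64960) = -907545/2501 - 1*245280 = -907545/2501 - 245280 = -614352825/2501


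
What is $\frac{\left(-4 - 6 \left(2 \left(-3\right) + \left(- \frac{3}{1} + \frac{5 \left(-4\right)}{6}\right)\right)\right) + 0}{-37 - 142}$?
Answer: $- \frac{70}{179} \approx -0.39106$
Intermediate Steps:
$\frac{\left(-4 - 6 \left(2 \left(-3\right) + \left(- \frac{3}{1} + \frac{5 \left(-4\right)}{6}\right)\right)\right) + 0}{-37 - 142} = \frac{\left(-4 - 6 \left(-6 - \frac{19}{3}\right)\right) + 0}{-179} = - \frac{\left(-4 - 6 \left(-6 - \frac{19}{3}\right)\right) + 0}{179} = - \frac{\left(-4 - -74\right) + 0}{179} = - \frac{\left(-4 + 74\right) + 0}{179} = - \frac{70 + 0}{179} = \left(- \frac{1}{179}\right) 70 = - \frac{70}{179}$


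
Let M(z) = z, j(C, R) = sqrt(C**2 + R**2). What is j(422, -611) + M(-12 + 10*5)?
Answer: 38 + sqrt(551405) ≈ 780.57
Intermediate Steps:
j(422, -611) + M(-12 + 10*5) = sqrt(422**2 + (-611)**2) + (-12 + 10*5) = sqrt(178084 + 373321) + (-12 + 50) = sqrt(551405) + 38 = 38 + sqrt(551405)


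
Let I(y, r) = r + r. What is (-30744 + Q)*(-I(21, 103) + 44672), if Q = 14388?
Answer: -727285896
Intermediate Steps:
I(y, r) = 2*r
(-30744 + Q)*(-I(21, 103) + 44672) = (-30744 + 14388)*(-2*103 + 44672) = -16356*(-1*206 + 44672) = -16356*(-206 + 44672) = -16356*44466 = -727285896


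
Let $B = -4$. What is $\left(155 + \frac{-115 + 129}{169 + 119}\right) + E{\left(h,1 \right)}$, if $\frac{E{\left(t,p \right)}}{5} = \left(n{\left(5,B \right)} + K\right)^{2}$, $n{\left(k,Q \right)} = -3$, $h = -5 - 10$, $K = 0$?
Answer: $\frac{28807}{144} \approx 200.05$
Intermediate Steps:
$h = -15$ ($h = -5 - 10 = -15$)
$E{\left(t,p \right)} = 45$ ($E{\left(t,p \right)} = 5 \left(-3 + 0\right)^{2} = 5 \left(-3\right)^{2} = 5 \cdot 9 = 45$)
$\left(155 + \frac{-115 + 129}{169 + 119}\right) + E{\left(h,1 \right)} = \left(155 + \frac{-115 + 129}{169 + 119}\right) + 45 = \left(155 + \frac{14}{288}\right) + 45 = \left(155 + 14 \cdot \frac{1}{288}\right) + 45 = \left(155 + \frac{7}{144}\right) + 45 = \frac{22327}{144} + 45 = \frac{28807}{144}$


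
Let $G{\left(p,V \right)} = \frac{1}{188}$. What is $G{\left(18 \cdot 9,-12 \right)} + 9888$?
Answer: $\frac{1858945}{188} \approx 9888.0$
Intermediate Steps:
$G{\left(p,V \right)} = \frac{1}{188}$
$G{\left(18 \cdot 9,-12 \right)} + 9888 = \frac{1}{188} + 9888 = \frac{1858945}{188}$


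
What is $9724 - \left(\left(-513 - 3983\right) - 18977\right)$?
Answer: $33197$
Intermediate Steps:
$9724 - \left(\left(-513 - 3983\right) - 18977\right) = 9724 - \left(-4496 - 18977\right) = 9724 - -23473 = 9724 + 23473 = 33197$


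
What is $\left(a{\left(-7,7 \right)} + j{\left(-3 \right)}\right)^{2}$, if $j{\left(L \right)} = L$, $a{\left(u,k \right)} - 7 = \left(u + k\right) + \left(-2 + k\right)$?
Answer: $81$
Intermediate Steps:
$a{\left(u,k \right)} = 5 + u + 2 k$ ($a{\left(u,k \right)} = 7 + \left(\left(u + k\right) + \left(-2 + k\right)\right) = 7 + \left(\left(k + u\right) + \left(-2 + k\right)\right) = 7 + \left(-2 + u + 2 k\right) = 5 + u + 2 k$)
$\left(a{\left(-7,7 \right)} + j{\left(-3 \right)}\right)^{2} = \left(\left(5 - 7 + 2 \cdot 7\right) - 3\right)^{2} = \left(\left(5 - 7 + 14\right) - 3\right)^{2} = \left(12 - 3\right)^{2} = 9^{2} = 81$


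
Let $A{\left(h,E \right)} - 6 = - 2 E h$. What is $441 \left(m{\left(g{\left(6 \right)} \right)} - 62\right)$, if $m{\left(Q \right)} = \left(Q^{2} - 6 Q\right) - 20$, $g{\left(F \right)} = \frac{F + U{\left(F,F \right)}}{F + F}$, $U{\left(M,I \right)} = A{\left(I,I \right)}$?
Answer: $-11907$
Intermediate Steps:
$A{\left(h,E \right)} = 6 - 2 E h$ ($A{\left(h,E \right)} = 6 + - 2 E h = 6 - 2 E h$)
$U{\left(M,I \right)} = 6 - 2 I^{2}$ ($U{\left(M,I \right)} = 6 - 2 I I = 6 - 2 I^{2}$)
$g{\left(F \right)} = \frac{6 + F - 2 F^{2}}{2 F}$ ($g{\left(F \right)} = \frac{F - \left(-6 + 2 F^{2}\right)}{F + F} = \frac{6 + F - 2 F^{2}}{2 F}$)
$m{\left(Q \right)} = -20 + Q^{2} - 6 Q$
$441 \left(m{\left(g{\left(6 \right)} \right)} - 62\right) = 441 \left(\left(-20 + \left(\frac{1}{2} - 6 + \frac{3}{6}\right)^{2} - 6 \left(\frac{1}{2} - 6 + \frac{3}{6}\right)\right) - 62\right) = 441 \left(\left(-20 + \left(\frac{1}{2} - 6 + 3 \cdot \frac{1}{6}\right)^{2} - 6 \left(\frac{1}{2} - 6 + 3 \cdot \frac{1}{6}\right)\right) - 62\right) = 441 \left(\left(-20 + \left(\frac{1}{2} - 6 + \frac{1}{2}\right)^{2} - 6 \left(\frac{1}{2} - 6 + \frac{1}{2}\right)\right) - 62\right) = 441 \left(\left(-20 + \left(-5\right)^{2} - -30\right) - 62\right) = 441 \left(\left(-20 + 25 + 30\right) - 62\right) = 441 \left(35 - 62\right) = 441 \left(-27\right) = -11907$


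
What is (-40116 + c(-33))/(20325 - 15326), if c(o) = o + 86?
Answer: -40063/4999 ≈ -8.0142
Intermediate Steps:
c(o) = 86 + o
(-40116 + c(-33))/(20325 - 15326) = (-40116 + (86 - 33))/(20325 - 15326) = (-40116 + 53)/4999 = -40063*1/4999 = -40063/4999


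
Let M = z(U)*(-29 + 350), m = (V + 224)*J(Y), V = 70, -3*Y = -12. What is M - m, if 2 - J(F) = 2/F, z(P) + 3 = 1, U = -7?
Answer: -1083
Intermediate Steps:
Y = 4 (Y = -1/3*(-12) = 4)
z(P) = -2 (z(P) = -3 + 1 = -2)
J(F) = 2 - 2/F
m = 441 (m = (70 + 224)*(2 - 2/4) = 294*(2 - 2*1/4) = 294*(2 - 1/2) = 294*(3/2) = 441)
M = -642 (M = -2*(-29 + 350) = -2*321 = -642)
M - m = -642 - 1*441 = -642 - 441 = -1083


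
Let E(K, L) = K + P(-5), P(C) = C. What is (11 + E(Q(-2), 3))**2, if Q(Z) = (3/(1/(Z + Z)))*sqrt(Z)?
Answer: -252 - 144*I*sqrt(2) ≈ -252.0 - 203.65*I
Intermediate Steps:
Q(Z) = 6*Z**(3/2) (Q(Z) = (3/(1/(2*Z)))*sqrt(Z) = (3/((1/(2*Z))))*sqrt(Z) = (3*(2*Z))*sqrt(Z) = (6*Z)*sqrt(Z) = 6*Z**(3/2))
E(K, L) = -5 + K (E(K, L) = K - 5 = -5 + K)
(11 + E(Q(-2), 3))**2 = (11 + (-5 + 6*(-2)**(3/2)))**2 = (11 + (-5 + 6*(-2*I*sqrt(2))))**2 = (11 + (-5 - 12*I*sqrt(2)))**2 = (6 - 12*I*sqrt(2))**2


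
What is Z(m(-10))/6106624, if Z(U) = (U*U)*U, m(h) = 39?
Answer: 59319/6106624 ≈ 0.0097139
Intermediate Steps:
Z(U) = U**3 (Z(U) = U**2*U = U**3)
Z(m(-10))/6106624 = 39**3/6106624 = 59319*(1/6106624) = 59319/6106624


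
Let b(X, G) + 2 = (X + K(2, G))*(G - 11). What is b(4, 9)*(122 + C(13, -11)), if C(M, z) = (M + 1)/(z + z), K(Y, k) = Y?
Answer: -18690/11 ≈ -1699.1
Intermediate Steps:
C(M, z) = (1 + M)/(2*z) (C(M, z) = (1 + M)/((2*z)) = (1 + M)*(1/(2*z)) = (1 + M)/(2*z))
b(X, G) = -2 + (-11 + G)*(2 + X) (b(X, G) = -2 + (X + 2)*(G - 11) = -2 + (2 + X)*(-11 + G) = -2 + (-11 + G)*(2 + X))
b(4, 9)*(122 + C(13, -11)) = (-24 - 11*4 + 2*9 + 9*4)*(122 + (½)*(1 + 13)/(-11)) = (-24 - 44 + 18 + 36)*(122 + (½)*(-1/11)*14) = -14*(122 - 7/11) = -14*1335/11 = -18690/11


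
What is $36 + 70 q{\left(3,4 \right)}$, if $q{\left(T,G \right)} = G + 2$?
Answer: $456$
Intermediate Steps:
$q{\left(T,G \right)} = 2 + G$
$36 + 70 q{\left(3,4 \right)} = 36 + 70 \left(2 + 4\right) = 36 + 70 \cdot 6 = 36 + 420 = 456$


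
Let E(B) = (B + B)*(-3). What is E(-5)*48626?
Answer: 1458780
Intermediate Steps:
E(B) = -6*B (E(B) = (2*B)*(-3) = -6*B)
E(-5)*48626 = -6*(-5)*48626 = 30*48626 = 1458780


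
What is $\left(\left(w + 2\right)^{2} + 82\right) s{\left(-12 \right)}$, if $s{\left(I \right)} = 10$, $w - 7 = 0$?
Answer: $1630$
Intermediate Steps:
$w = 7$ ($w = 7 + 0 = 7$)
$\left(\left(w + 2\right)^{2} + 82\right) s{\left(-12 \right)} = \left(\left(7 + 2\right)^{2} + 82\right) 10 = \left(9^{2} + 82\right) 10 = \left(81 + 82\right) 10 = 163 \cdot 10 = 1630$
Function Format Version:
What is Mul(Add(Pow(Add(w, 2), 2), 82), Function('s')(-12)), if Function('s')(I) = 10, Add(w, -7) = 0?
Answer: 1630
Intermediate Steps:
w = 7 (w = Add(7, 0) = 7)
Mul(Add(Pow(Add(w, 2), 2), 82), Function('s')(-12)) = Mul(Add(Pow(Add(7, 2), 2), 82), 10) = Mul(Add(Pow(9, 2), 82), 10) = Mul(Add(81, 82), 10) = Mul(163, 10) = 1630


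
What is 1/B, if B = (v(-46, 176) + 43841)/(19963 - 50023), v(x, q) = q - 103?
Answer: -5010/7319 ≈ -0.68452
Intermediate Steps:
v(x, q) = -103 + q
B = -7319/5010 (B = ((-103 + 176) + 43841)/(19963 - 50023) = (73 + 43841)/(-30060) = 43914*(-1/30060) = -7319/5010 ≈ -1.4609)
1/B = 1/(-7319/5010) = -5010/7319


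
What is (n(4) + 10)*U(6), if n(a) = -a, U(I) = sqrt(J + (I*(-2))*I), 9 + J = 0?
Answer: 54*I ≈ 54.0*I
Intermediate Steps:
J = -9 (J = -9 + 0 = -9)
U(I) = sqrt(-9 - 2*I**2) (U(I) = sqrt(-9 + (I*(-2))*I) = sqrt(-9 + (-2*I)*I) = sqrt(-9 - 2*I**2))
(n(4) + 10)*U(6) = (-1*4 + 10)*sqrt(-9 - 2*6**2) = (-4 + 10)*sqrt(-9 - 2*36) = 6*sqrt(-9 - 72) = 6*sqrt(-81) = 6*(9*I) = 54*I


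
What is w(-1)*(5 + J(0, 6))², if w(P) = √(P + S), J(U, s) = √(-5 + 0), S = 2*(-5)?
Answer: -10*√55 + 20*I*√11 ≈ -74.162 + 66.333*I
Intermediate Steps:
S = -10
J(U, s) = I*√5 (J(U, s) = √(-5) = I*√5)
w(P) = √(-10 + P) (w(P) = √(P - 10) = √(-10 + P))
w(-1)*(5 + J(0, 6))² = √(-10 - 1)*(5 + I*√5)² = √(-11)*(5 + I*√5)² = (I*√11)*(5 + I*√5)² = I*√11*(5 + I*√5)²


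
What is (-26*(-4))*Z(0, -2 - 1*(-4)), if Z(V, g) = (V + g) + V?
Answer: 208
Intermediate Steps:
Z(V, g) = g + 2*V
(-26*(-4))*Z(0, -2 - 1*(-4)) = (-26*(-4))*((-2 - 1*(-4)) + 2*0) = 104*((-2 + 4) + 0) = 104*(2 + 0) = 104*2 = 208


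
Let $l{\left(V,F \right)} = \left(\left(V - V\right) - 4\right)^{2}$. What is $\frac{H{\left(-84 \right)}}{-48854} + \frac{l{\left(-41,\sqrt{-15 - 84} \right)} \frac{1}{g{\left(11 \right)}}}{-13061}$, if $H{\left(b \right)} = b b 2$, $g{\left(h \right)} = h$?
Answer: $- \frac{1014133408}{3509451517} \approx -0.28897$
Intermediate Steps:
$l{\left(V,F \right)} = 16$ ($l{\left(V,F \right)} = \left(0 - 4\right)^{2} = \left(-4\right)^{2} = 16$)
$H{\left(b \right)} = 2 b^{2}$ ($H{\left(b \right)} = b^{2} \cdot 2 = 2 b^{2}$)
$\frac{H{\left(-84 \right)}}{-48854} + \frac{l{\left(-41,\sqrt{-15 - 84} \right)} \frac{1}{g{\left(11 \right)}}}{-13061} = \frac{2 \left(-84\right)^{2}}{-48854} + \frac{16 \cdot \frac{1}{11}}{-13061} = 2 \cdot 7056 \left(- \frac{1}{48854}\right) + 16 \cdot \frac{1}{11} \left(- \frac{1}{13061}\right) = 14112 \left(- \frac{1}{48854}\right) + \frac{16}{11} \left(- \frac{1}{13061}\right) = - \frac{7056}{24427} - \frac{16}{143671} = - \frac{1014133408}{3509451517}$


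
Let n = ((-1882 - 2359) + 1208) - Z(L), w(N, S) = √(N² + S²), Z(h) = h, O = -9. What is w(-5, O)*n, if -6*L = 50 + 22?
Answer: -3021*√106 ≈ -31103.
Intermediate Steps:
L = -12 (L = -(50 + 22)/6 = -⅙*72 = -12)
n = -3021 (n = ((-1882 - 2359) + 1208) - 1*(-12) = (-4241 + 1208) + 12 = -3033 + 12 = -3021)
w(-5, O)*n = √((-5)² + (-9)²)*(-3021) = √(25 + 81)*(-3021) = √106*(-3021) = -3021*√106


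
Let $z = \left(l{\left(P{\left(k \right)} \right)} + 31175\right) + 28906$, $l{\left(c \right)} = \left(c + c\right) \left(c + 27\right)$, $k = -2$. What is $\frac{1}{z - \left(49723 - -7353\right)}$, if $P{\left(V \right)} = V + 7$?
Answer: $\frac{1}{3325} \approx 0.00030075$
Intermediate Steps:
$P{\left(V \right)} = 7 + V$
$l{\left(c \right)} = 2 c \left(27 + c\right)$
$z = 60401$ ($z = \left(2 \left(7 - 2\right) \left(27 + \left(7 - 2\right)\right) + 31175\right) + 28906 = \left(2 \cdot 5 \left(27 + 5\right) + 31175\right) + 28906 = \left(2 \cdot 5 \cdot 32 + 31175\right) + 28906 = \left(320 + 31175\right) + 28906 = 31495 + 28906 = 60401$)
$\frac{1}{z - \left(49723 - -7353\right)} = \frac{1}{60401 - \left(49723 - -7353\right)} = \frac{1}{60401 - 57076} = \frac{1}{3325}$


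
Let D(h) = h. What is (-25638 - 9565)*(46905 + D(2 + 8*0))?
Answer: -1651267121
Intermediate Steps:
(-25638 - 9565)*(46905 + D(2 + 8*0)) = (-25638 - 9565)*(46905 + (2 + 8*0)) = -35203*(46905 + (2 + 0)) = -35203*(46905 + 2) = -35203*46907 = -1651267121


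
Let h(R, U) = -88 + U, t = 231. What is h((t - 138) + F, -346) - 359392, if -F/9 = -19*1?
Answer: -359826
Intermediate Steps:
F = 171 (F = -(-171) = -9*(-19) = 171)
h((t - 138) + F, -346) - 359392 = (-88 - 346) - 359392 = -434 - 359392 = -359826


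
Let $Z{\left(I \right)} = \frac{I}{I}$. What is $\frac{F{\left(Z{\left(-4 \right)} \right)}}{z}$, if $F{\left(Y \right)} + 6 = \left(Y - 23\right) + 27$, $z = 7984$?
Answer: $- \frac{1}{7984} \approx -0.00012525$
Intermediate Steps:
$Z{\left(I \right)} = 1$
$F{\left(Y \right)} = -2 + Y$ ($F{\left(Y \right)} = -6 + \left(\left(Y - 23\right) + 27\right) = -6 + \left(\left(-23 + Y\right) + 27\right) = -6 + \left(4 + Y\right) = -2 + Y$)
$\frac{F{\left(Z{\left(-4 \right)} \right)}}{z} = \frac{-2 + 1}{7984} = \left(-1\right) \frac{1}{7984} = - \frac{1}{7984}$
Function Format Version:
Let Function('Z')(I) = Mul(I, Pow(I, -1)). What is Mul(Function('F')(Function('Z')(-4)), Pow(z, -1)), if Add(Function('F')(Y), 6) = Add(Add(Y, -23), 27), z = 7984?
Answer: Rational(-1, 7984) ≈ -0.00012525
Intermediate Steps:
Function('Z')(I) = 1
Function('F')(Y) = Add(-2, Y) (Function('F')(Y) = Add(-6, Add(Add(Y, -23), 27)) = Add(-6, Add(Add(-23, Y), 27)) = Add(-6, Add(4, Y)) = Add(-2, Y))
Mul(Function('F')(Function('Z')(-4)), Pow(z, -1)) = Mul(Add(-2, 1), Pow(7984, -1)) = Mul(-1, Rational(1, 7984)) = Rational(-1, 7984)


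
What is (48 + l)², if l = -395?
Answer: 120409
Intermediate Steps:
(48 + l)² = (48 - 395)² = (-347)² = 120409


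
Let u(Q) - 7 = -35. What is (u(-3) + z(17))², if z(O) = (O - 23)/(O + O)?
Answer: 229441/289 ≈ 793.91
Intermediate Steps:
u(Q) = -28 (u(Q) = 7 - 35 = -28)
z(O) = (-23 + O)/(2*O) (z(O) = (-23 + O)/((2*O)) = (-23 + O)*(1/(2*O)) = (-23 + O)/(2*O))
(u(-3) + z(17))² = (-28 + (½)*(-23 + 17)/17)² = (-28 + (½)*(1/17)*(-6))² = (-28 - 3/17)² = (-479/17)² = 229441/289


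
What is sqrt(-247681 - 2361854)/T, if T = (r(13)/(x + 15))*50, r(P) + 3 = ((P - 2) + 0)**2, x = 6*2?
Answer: 27*I*sqrt(2609535)/5900 ≈ 7.3925*I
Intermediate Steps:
x = 12
r(P) = -3 + (-2 + P)**2 (r(P) = -3 + ((P - 2) + 0)**2 = -3 + ((-2 + P) + 0)**2 = -3 + (-2 + P)**2)
T = 5900/27 (T = ((-3 + (-2 + 13)**2)/(12 + 15))*50 = ((-3 + 11**2)/27)*50 = ((-3 + 121)*(1/27))*50 = (118*(1/27))*50 = (118/27)*50 = 5900/27 ≈ 218.52)
sqrt(-247681 - 2361854)/T = sqrt(-247681 - 2361854)/(5900/27) = sqrt(-2609535)*(27/5900) = (I*sqrt(2609535))*(27/5900) = 27*I*sqrt(2609535)/5900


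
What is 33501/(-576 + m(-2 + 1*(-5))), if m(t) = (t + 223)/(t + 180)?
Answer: -1931891/33144 ≈ -58.288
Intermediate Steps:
m(t) = (223 + t)/(180 + t)
33501/(-576 + m(-2 + 1*(-5))) = 33501/(-576 + (223 + (-2 + 1*(-5)))/(180 + (-2 + 1*(-5)))) = 33501/(-576 + (223 + (-2 - 5))/(180 + (-2 - 5))) = 33501/(-576 + (223 - 7)/(180 - 7)) = 33501/(-576 + 216/173) = 33501/(-99432/173) = 33501*(-173/99432) = -1931891/33144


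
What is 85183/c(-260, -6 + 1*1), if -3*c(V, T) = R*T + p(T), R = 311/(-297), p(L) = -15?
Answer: 75898053/2900 ≈ 26172.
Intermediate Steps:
R = -311/297 (R = 311*(-1/297) = -311/297 ≈ -1.0471)
c(V, T) = 5 + 311*T/891 (c(V, T) = -(-311*T/297 - 15)/3 = -(-15 - 311*T/297)/3 = 5 + 311*T/891)
85183/c(-260, -6 + 1*1) = 85183/(5 + 311*(-6 + 1*1)/891) = 85183/(5 + 311*(-6 + 1)/891) = 85183/(5 + (311/891)*(-5)) = 85183/(5 - 1555/891) = 85183/(2900/891) = 85183*(891/2900) = 75898053/2900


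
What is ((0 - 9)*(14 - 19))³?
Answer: 91125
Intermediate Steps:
((0 - 9)*(14 - 19))³ = (-9*(-5))³ = 45³ = 91125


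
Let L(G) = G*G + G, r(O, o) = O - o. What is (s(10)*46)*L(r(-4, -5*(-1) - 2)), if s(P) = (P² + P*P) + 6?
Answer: 397992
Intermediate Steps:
L(G) = G + G² (L(G) = G² + G = G + G²)
s(P) = 6 + 2*P² (s(P) = (P² + P²) + 6 = 2*P² + 6 = 6 + 2*P²)
(s(10)*46)*L(r(-4, -5*(-1) - 2)) = ((6 + 2*10²)*46)*((-4 - (-5*(-1) - 2))*(1 + (-4 - (-5*(-1) - 2)))) = ((6 + 2*100)*46)*((-4 - (5 - 2))*(1 + (-4 - (5 - 2)))) = ((6 + 200)*46)*((-4 - 1*3)*(1 + (-4 - 1*3))) = (206*46)*((-4 - 3)*(1 + (-4 - 3))) = 9476*(-7*(1 - 7)) = 9476*(-7*(-6)) = 9476*42 = 397992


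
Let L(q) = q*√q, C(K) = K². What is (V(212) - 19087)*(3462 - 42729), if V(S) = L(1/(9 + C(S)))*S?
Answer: 749489229 - 8324604*√44953/2020772209 ≈ 7.4949e+8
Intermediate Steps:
L(q) = q^(3/2)
V(S) = S*(1/(9 + S²))^(3/2) (V(S) = (1/(9 + S²))^(3/2)*S = S*(1/(9 + S²))^(3/2))
(V(212) - 19087)*(3462 - 42729) = (212*(1/(9 + 212²))^(3/2) - 19087)*(3462 - 42729) = (212*(1/(9 + 44944))^(3/2) - 19087)*(-39267) = (212*(1/44953)^(3/2) - 19087)*(-39267) = (212*(√44953/2020772209) - 19087)*(-39267) = (212*√44953/2020772209 - 19087)*(-39267) = (-19087 + 212*√44953/2020772209)*(-39267) = 749489229 - 8324604*√44953/2020772209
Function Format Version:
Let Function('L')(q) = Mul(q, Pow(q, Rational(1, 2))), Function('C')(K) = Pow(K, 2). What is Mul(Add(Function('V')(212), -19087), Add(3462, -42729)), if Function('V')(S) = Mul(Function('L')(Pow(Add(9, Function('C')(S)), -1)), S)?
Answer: Add(749489229, Mul(Rational(-8324604, 2020772209), Pow(44953, Rational(1, 2)))) ≈ 7.4949e+8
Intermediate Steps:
Function('L')(q) = Pow(q, Rational(3, 2))
Function('V')(S) = Mul(S, Pow(Pow(Add(9, Pow(S, 2)), -1), Rational(3, 2))) (Function('V')(S) = Mul(Pow(Pow(Add(9, Pow(S, 2)), -1), Rational(3, 2)), S) = Mul(S, Pow(Pow(Add(9, Pow(S, 2)), -1), Rational(3, 2))))
Mul(Add(Function('V')(212), -19087), Add(3462, -42729)) = Mul(Add(Mul(212, Pow(Pow(Add(9, Pow(212, 2)), -1), Rational(3, 2))), -19087), Add(3462, -42729)) = Mul(Add(Mul(212, Pow(Pow(Add(9, 44944), -1), Rational(3, 2))), -19087), -39267) = Mul(Add(Mul(212, Pow(Pow(44953, -1), Rational(3, 2))), -19087), -39267) = Mul(Add(Mul(212, Pow(Rational(1, 44953), Rational(3, 2))), -19087), -39267) = Mul(Add(Mul(212, Mul(Rational(1, 2020772209), Pow(44953, Rational(1, 2)))), -19087), -39267) = Mul(Add(Mul(Rational(212, 2020772209), Pow(44953, Rational(1, 2))), -19087), -39267) = Mul(Add(-19087, Mul(Rational(212, 2020772209), Pow(44953, Rational(1, 2)))), -39267) = Add(749489229, Mul(Rational(-8324604, 2020772209), Pow(44953, Rational(1, 2))))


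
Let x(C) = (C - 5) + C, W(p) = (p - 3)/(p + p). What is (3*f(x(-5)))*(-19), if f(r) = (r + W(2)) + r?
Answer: 6897/4 ≈ 1724.3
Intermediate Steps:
W(p) = (-3 + p)/(2*p) (W(p) = (-3 + p)/((2*p)) = (-3 + p)*(1/(2*p)) = (-3 + p)/(2*p))
x(C) = -5 + 2*C (x(C) = (-5 + C) + C = -5 + 2*C)
f(r) = -¼ + 2*r (f(r) = (r + (½)*(-3 + 2)/2) + r = (r + (½)*(½)*(-1)) + r = (r - ¼) + r = (-¼ + r) + r = -¼ + 2*r)
(3*f(x(-5)))*(-19) = (3*(-¼ + 2*(-5 + 2*(-5))))*(-19) = (3*(-¼ + 2*(-5 - 10)))*(-19) = (3*(-¼ + 2*(-15)))*(-19) = (3*(-¼ - 30))*(-19) = (3*(-121/4))*(-19) = -363/4*(-19) = 6897/4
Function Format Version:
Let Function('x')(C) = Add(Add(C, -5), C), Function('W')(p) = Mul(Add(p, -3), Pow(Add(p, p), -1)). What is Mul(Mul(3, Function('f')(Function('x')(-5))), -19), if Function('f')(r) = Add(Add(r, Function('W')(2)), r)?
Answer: Rational(6897, 4) ≈ 1724.3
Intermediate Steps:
Function('W')(p) = Mul(Rational(1, 2), Pow(p, -1), Add(-3, p)) (Function('W')(p) = Mul(Add(-3, p), Pow(Mul(2, p), -1)) = Mul(Add(-3, p), Mul(Rational(1, 2), Pow(p, -1))) = Mul(Rational(1, 2), Pow(p, -1), Add(-3, p)))
Function('x')(C) = Add(-5, Mul(2, C)) (Function('x')(C) = Add(Add(-5, C), C) = Add(-5, Mul(2, C)))
Function('f')(r) = Add(Rational(-1, 4), Mul(2, r)) (Function('f')(r) = Add(Add(r, Mul(Rational(1, 2), Pow(2, -1), Add(-3, 2))), r) = Add(Add(r, Mul(Rational(1, 2), Rational(1, 2), -1)), r) = Add(Add(r, Rational(-1, 4)), r) = Add(Add(Rational(-1, 4), r), r) = Add(Rational(-1, 4), Mul(2, r)))
Mul(Mul(3, Function('f')(Function('x')(-5))), -19) = Mul(Mul(3, Add(Rational(-1, 4), Mul(2, Add(-5, Mul(2, -5))))), -19) = Mul(Mul(3, Add(Rational(-1, 4), Mul(2, Add(-5, -10)))), -19) = Mul(Mul(3, Add(Rational(-1, 4), Mul(2, -15))), -19) = Mul(Mul(3, Add(Rational(-1, 4), -30)), -19) = Mul(Mul(3, Rational(-121, 4)), -19) = Mul(Rational(-363, 4), -19) = Rational(6897, 4)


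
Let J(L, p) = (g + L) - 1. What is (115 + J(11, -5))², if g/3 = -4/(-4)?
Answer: 16384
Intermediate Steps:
g = 3 (g = 3*(-4/(-4)) = 3*(-4*(-¼)) = 3*1 = 3)
J(L, p) = 2 + L (J(L, p) = (3 + L) - 1 = 2 + L)
(115 + J(11, -5))² = (115 + (2 + 11))² = (115 + 13)² = 128² = 16384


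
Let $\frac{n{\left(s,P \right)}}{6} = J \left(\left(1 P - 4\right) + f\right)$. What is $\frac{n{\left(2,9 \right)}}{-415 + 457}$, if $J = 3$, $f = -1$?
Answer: $\frac{12}{7} \approx 1.7143$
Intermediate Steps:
$n{\left(s,P \right)} = -90 + 18 P$ ($n{\left(s,P \right)} = 6 \cdot 3 \left(\left(1 P - 4\right) - 1\right) = 6 \cdot 3 \left(\left(P - 4\right) - 1\right) = 6 \cdot 3 \left(\left(-4 + P\right) - 1\right) = 6 \cdot 3 \left(-5 + P\right) = 6 \left(-15 + 3 P\right) = -90 + 18 P$)
$\frac{n{\left(2,9 \right)}}{-415 + 457} = \frac{-90 + 18 \cdot 9}{-415 + 457} = \frac{-90 + 162}{42} = 72 \cdot \frac{1}{42} = \frac{12}{7}$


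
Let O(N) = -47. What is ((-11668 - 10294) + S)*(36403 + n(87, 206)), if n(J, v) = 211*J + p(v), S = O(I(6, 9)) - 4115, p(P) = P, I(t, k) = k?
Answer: -1435931784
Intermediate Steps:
S = -4162 (S = -47 - 4115 = -4162)
n(J, v) = v + 211*J (n(J, v) = 211*J + v = v + 211*J)
((-11668 - 10294) + S)*(36403 + n(87, 206)) = ((-11668 - 10294) - 4162)*(36403 + (206 + 211*87)) = (-21962 - 4162)*(36403 + (206 + 18357)) = -26124*(36403 + 18563) = -26124*54966 = -1435931784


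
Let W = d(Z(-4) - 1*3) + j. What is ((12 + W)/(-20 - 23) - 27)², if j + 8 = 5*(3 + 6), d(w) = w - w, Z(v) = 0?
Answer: 1464100/1849 ≈ 791.83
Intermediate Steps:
d(w) = 0
j = 37 (j = -8 + 5*(3 + 6) = -8 + 5*9 = -8 + 45 = 37)
W = 37 (W = 0 + 37 = 37)
((12 + W)/(-20 - 23) - 27)² = ((12 + 37)/(-20 - 23) - 27)² = (49/(-43) - 27)² = (49*(-1/43) - 27)² = (-49/43 - 27)² = (-1210/43)² = 1464100/1849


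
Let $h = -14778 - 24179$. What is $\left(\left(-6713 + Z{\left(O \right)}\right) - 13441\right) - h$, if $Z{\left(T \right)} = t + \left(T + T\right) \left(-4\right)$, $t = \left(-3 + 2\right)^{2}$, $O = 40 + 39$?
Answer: $18172$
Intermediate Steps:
$O = 79$
$h = -38957$
$t = 1$ ($t = \left(-1\right)^{2} = 1$)
$Z{\left(T \right)} = 1 - 8 T$ ($Z{\left(T \right)} = 1 + \left(T + T\right) \left(-4\right) = 1 + 2 T \left(-4\right) = 1 - 8 T$)
$\left(\left(-6713 + Z{\left(O \right)}\right) - 13441\right) - h = \left(\left(-6713 + \left(1 - 632\right)\right) - 13441\right) - -38957 = \left(\left(-6713 + \left(1 - 632\right)\right) - 13441\right) + 38957 = \left(\left(-6713 - 631\right) - 13441\right) + 38957 = \left(-7344 - 13441\right) + 38957 = -20785 + 38957 = 18172$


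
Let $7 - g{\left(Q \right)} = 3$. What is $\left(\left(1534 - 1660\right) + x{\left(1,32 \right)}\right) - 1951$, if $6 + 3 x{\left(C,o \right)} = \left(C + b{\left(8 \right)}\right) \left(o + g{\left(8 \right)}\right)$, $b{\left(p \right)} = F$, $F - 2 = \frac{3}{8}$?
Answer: $- \frac{4077}{2} \approx -2038.5$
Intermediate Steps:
$F = \frac{19}{8}$ ($F = 2 + \frac{3}{8} = \frac{19}{8} \approx 2.375$)
$b{\left(p \right)} = \frac{19}{8}$
$g{\left(Q \right)} = 4$ ($g{\left(Q \right)} = 7 - 3 = 4$)
$x{\left(C,o \right)} = -2 + \frac{\left(4 + o\right) \left(\frac{19}{8} + C\right)}{3}$ ($x{\left(C,o \right)} = -2 + \frac{\left(C + \frac{19}{8}\right) \left(o + 4\right)}{3} = -2 + \frac{\left(\frac{19}{8} + C\right) \left(4 + o\right)}{3} = -2 + \frac{\left(4 + o\right) \left(\frac{19}{8} + C\right)}{3}$)
$\left(\left(1534 - 1660\right) + x{\left(1,32 \right)}\right) - 1951 = \left(\left(1534 - 1660\right) + \left(\frac{7}{6} + \frac{4}{3} \cdot 1 + \frac{19}{24} \cdot 32 + \frac{1}{3} \cdot 1 \cdot 32\right)\right) - 1951 = \left(-126 + \left(\frac{7}{6} + \frac{4}{3} + \frac{76}{3} + \frac{32}{3}\right)\right) - 1951 = \left(-126 + \frac{77}{2}\right) - 1951 = - \frac{175}{2} - 1951 = - \frac{4077}{2}$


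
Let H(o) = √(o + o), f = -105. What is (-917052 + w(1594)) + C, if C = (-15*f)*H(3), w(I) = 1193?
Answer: -915859 + 1575*√6 ≈ -9.1200e+5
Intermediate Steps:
H(o) = √2*√o (H(o) = √(2*o) = √2*√o)
C = 1575*√6 (C = (-15*(-105))*(√2*√3) = 1575*√6 ≈ 3857.9)
(-917052 + w(1594)) + C = (-917052 + 1193) + 1575*√6 = -915859 + 1575*√6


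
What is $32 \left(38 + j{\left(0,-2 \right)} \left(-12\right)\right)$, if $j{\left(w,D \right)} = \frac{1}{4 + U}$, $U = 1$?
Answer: $\frac{5696}{5} \approx 1139.2$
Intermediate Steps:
$j{\left(w,D \right)} = \frac{1}{5}$ ($j{\left(w,D \right)} = \frac{1}{4 + 1} = \frac{1}{5}$)
$32 \left(38 + j{\left(0,-2 \right)} \left(-12\right)\right) = 32 \left(38 + \frac{1}{5} \left(-12\right)\right) = 32 \left(38 - \frac{12}{5}\right) = 32 \cdot \frac{178}{5} = \frac{5696}{5}$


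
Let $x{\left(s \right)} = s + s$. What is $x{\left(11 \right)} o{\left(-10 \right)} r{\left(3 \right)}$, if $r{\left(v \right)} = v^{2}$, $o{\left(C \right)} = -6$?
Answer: $-1188$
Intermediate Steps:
$x{\left(s \right)} = 2 s$
$x{\left(11 \right)} o{\left(-10 \right)} r{\left(3 \right)} = 2 \cdot 11 \left(-6\right) 3^{2} = 22 \left(-6\right) 9 = \left(-132\right) 9 = -1188$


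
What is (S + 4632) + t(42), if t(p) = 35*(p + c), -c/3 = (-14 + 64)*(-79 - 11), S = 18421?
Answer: 497023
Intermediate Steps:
c = 13500 (c = -3*(-14 + 64)*(-79 - 11) = -150*(-90) = -3*(-4500) = 13500)
t(p) = 472500 + 35*p (t(p) = 35*(p + 13500) = 35*(13500 + p) = 472500 + 35*p)
(S + 4632) + t(42) = (18421 + 4632) + (472500 + 35*42) = 23053 + (472500 + 1470) = 23053 + 473970 = 497023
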